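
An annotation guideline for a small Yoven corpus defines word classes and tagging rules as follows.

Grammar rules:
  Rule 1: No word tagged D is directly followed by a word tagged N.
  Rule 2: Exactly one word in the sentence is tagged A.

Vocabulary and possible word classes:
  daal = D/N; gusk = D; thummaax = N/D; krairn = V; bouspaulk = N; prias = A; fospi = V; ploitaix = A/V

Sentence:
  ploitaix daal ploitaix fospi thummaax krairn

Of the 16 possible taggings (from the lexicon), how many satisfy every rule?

8

Candidates per position — 1:ploitaix {A,V}; 2:daal {D,N}; 3:ploitaix {A,V}; 4:fospi {V}; 5:thummaax {N,D}; 6:krairn {V}.
There are 16 candidate sequences in total.
Checking each against the rules leaves 8 sequences.
Count = 8.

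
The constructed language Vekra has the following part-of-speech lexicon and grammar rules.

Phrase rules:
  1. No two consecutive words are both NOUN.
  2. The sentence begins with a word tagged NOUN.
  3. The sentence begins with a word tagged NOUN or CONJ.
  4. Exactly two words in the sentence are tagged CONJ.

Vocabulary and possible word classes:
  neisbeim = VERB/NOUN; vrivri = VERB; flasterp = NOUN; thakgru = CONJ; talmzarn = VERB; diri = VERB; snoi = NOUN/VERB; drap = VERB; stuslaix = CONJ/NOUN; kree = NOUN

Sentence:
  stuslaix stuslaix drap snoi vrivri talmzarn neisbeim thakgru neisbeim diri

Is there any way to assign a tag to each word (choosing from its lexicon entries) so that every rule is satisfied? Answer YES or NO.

YES

Candidates per position — 1:stuslaix {CONJ,NOUN}; 2:stuslaix {CONJ,NOUN}; 3:drap {VERB}; 4:snoi {NOUN,VERB}; 5:vrivri {VERB}; 6:talmzarn {VERB}; 7:neisbeim {VERB,NOUN}; 8:thakgru {CONJ}; 9:neisbeim {VERB,NOUN}; 10:diri {VERB}.
One satisfying assignment: NOUN CONJ VERB NOUN VERB VERB NOUN CONJ VERB VERB.
Checking: rule 1 satisfied; rule 2 satisfied; rule 3 satisfied; rule 4 satisfied.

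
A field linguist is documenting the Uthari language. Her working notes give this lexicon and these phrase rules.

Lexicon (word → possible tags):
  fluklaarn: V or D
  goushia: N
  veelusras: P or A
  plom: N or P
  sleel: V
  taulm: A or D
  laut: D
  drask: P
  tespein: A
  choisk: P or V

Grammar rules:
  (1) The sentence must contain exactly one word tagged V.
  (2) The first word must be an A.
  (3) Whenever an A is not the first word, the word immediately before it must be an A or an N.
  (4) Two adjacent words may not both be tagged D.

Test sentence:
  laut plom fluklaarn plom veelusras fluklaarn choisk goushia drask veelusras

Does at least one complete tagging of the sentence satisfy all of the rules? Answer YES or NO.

NO

Candidates per position — 1:laut {D}; 2:plom {N,P}; 3:fluklaarn {V,D}; 4:plom {N,P}; 5:veelusras {P,A}; 6:fluklaarn {V,D}; 7:choisk {P,V}; 8:goushia {N}; 9:drask {P}; 10:veelusras {P,A}.
Rule 2 cannot be satisfied by any choice of tags from the lexicon.
So there is no consistent tagging.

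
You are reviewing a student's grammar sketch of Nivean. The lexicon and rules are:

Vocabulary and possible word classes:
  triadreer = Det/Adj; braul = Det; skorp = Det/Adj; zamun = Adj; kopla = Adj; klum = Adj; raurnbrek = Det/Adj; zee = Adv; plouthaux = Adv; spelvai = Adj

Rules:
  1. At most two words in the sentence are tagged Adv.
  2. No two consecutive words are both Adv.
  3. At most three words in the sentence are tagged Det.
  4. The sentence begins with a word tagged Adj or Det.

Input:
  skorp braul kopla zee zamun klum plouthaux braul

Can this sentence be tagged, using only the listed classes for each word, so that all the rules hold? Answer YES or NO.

Candidates per position — 1:skorp {Det,Adj}; 2:braul {Det}; 3:kopla {Adj}; 4:zee {Adv}; 5:zamun {Adj}; 6:klum {Adj}; 7:plouthaux {Adv}; 8:braul {Det}.
One satisfying assignment: Adj Det Adj Adv Adj Adj Adv Det.
Checking: rule 1 satisfied; rule 2 satisfied; rule 3 satisfied; rule 4 satisfied.

YES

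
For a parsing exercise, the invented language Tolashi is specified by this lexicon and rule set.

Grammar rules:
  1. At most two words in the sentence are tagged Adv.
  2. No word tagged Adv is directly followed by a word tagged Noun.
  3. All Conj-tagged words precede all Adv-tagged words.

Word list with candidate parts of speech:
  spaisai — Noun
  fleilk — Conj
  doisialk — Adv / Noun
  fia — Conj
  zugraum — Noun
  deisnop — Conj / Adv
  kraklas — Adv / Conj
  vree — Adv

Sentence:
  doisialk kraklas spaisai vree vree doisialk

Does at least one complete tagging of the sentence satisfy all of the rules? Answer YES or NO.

NO

Candidates per position — 1:doisialk {Adv,Noun}; 2:kraklas {Adv,Conj}; 3:spaisai {Noun}; 4:vree {Adv}; 5:vree {Adv}; 6:doisialk {Adv,Noun}.
Every candidate sequence violates at least one rule; no consistent tagging exists.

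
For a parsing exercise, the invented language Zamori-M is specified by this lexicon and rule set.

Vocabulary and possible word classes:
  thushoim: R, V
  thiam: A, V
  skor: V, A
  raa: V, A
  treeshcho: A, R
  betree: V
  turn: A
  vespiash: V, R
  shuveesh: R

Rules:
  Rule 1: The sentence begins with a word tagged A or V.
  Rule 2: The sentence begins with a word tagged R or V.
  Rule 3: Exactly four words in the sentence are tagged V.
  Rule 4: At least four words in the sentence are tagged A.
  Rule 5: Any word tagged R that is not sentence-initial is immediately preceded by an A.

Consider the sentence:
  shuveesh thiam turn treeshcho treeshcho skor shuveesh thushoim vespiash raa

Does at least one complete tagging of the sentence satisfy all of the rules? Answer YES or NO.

NO

Candidates per position — 1:shuveesh {R}; 2:thiam {A,V}; 3:turn {A}; 4:treeshcho {A,R}; 5:treeshcho {A,R}; 6:skor {V,A}; 7:shuveesh {R}; 8:thushoim {R,V}; 9:vespiash {V,R}; 10:raa {V,A}.
Rule 1 cannot be satisfied by any choice of tags from the lexicon.
So there is no consistent tagging.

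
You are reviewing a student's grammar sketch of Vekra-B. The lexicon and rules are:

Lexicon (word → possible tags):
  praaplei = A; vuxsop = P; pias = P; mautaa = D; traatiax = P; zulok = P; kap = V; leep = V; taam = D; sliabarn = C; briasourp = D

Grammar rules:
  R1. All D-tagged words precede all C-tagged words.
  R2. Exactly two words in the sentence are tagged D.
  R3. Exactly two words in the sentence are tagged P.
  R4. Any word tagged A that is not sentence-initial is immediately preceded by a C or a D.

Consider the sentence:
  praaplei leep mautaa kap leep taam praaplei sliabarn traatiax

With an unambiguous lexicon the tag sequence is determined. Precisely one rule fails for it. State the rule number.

Fixed tagging: A V D V V D A C P.
Checking each rule: R1 ✓, R2 ✓, R3 ✗, R4 ✓.
Only rule 3 fails.

3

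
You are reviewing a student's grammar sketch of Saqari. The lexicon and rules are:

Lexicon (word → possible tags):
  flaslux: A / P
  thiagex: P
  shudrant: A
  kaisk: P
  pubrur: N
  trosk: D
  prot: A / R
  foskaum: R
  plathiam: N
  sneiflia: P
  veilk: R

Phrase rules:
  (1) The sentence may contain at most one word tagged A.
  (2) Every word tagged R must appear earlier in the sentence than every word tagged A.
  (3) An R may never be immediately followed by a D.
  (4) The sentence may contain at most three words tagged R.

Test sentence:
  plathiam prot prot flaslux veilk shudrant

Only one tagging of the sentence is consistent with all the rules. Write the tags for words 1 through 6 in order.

N R R P R A

Candidates per position — 1:plathiam {N}; 2:prot {A,R}; 3:prot {A,R}; 4:flaslux {A,P}; 5:veilk {R}; 6:shudrant {A}.
At position 2, choosing A makes rule 1 impossible to satisfy; hence R.
At position 3, choosing A makes rule 1 impossible to satisfy; hence R.
At position 4, choosing A makes rule 1 impossible to satisfy; hence P.
That leaves exactly one tagging: N R R P R A.
Checking: rule 1 satisfied; rule 2 satisfied; rule 3 satisfied; rule 4 satisfied.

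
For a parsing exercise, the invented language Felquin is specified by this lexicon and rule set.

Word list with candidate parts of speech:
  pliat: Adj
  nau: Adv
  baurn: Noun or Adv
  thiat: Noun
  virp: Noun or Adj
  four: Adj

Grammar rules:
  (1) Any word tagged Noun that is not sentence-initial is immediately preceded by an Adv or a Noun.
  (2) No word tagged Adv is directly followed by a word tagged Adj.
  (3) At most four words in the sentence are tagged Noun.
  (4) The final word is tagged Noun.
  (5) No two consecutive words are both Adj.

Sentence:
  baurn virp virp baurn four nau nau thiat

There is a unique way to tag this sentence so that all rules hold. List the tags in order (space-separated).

Candidates per position — 1:baurn {Noun,Adv}; 2:virp {Noun,Adj}; 3:virp {Noun,Adj}; 4:baurn {Noun,Adv}; 5:four {Adj}; 6:nau {Adv}; 7:nau {Adv}; 8:thiat {Noun}.
Position 4: Adv is ruled out by rule 2; that leaves Noun.
Position 2: Adj is ruled out by rule 1; that leaves Noun.
Position 3: Adj is ruled out by rule 1; that leaves Noun.
Position 1: Noun is ruled out by rule 3; that leaves Adv.
The only consistent sequence is: Adv Noun Noun Noun Adj Adv Adv Noun.
Verifying each rule — rule 1 holds; rule 2 holds; rule 3 holds; rule 4 holds; rule 5 holds.

Adv Noun Noun Noun Adj Adv Adv Noun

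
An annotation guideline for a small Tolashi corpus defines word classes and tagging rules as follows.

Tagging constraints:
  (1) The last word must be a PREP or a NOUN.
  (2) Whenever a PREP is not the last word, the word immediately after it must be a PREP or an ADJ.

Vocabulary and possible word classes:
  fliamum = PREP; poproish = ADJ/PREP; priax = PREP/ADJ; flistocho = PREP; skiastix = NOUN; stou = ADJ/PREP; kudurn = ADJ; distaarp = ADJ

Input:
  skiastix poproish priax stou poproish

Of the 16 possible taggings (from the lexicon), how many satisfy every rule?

8

Candidates per position — 1:skiastix {NOUN}; 2:poproish {ADJ,PREP}; 3:priax {PREP,ADJ}; 4:stou {ADJ,PREP}; 5:poproish {ADJ,PREP}.
There are 16 candidate sequences in total.
Checking each against the rules leaves 8 sequences.
Count = 8.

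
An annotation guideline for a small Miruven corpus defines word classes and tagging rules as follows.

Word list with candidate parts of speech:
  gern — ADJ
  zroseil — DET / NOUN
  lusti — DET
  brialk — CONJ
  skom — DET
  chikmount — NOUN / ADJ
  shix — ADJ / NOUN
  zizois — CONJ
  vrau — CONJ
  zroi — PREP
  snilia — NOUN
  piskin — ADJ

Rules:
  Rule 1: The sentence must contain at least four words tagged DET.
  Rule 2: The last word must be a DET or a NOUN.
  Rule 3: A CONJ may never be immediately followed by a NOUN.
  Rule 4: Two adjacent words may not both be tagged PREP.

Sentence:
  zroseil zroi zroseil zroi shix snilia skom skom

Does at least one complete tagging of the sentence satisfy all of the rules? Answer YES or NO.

YES

Candidates per position — 1:zroseil {DET,NOUN}; 2:zroi {PREP}; 3:zroseil {DET,NOUN}; 4:zroi {PREP}; 5:shix {ADJ,NOUN}; 6:snilia {NOUN}; 7:skom {DET}; 8:skom {DET}.
One satisfying assignment: DET PREP DET PREP NOUN NOUN DET DET.
Checking: rule 1 holds; rule 2 holds; rule 3 holds; rule 4 holds.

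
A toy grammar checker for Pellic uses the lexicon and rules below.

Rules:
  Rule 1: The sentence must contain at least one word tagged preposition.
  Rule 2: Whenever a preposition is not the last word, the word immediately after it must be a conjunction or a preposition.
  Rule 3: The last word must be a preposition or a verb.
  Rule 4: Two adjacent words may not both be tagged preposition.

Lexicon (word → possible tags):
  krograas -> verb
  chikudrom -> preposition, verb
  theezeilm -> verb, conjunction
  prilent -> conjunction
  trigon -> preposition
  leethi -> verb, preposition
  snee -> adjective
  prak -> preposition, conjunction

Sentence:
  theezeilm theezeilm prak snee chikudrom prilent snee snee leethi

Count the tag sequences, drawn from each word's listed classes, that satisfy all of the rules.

12

Candidates per position — 1:theezeilm {verb,conjunction}; 2:theezeilm {verb,conjunction}; 3:prak {preposition,conjunction}; 4:snee {adjective}; 5:chikudrom {preposition,verb}; 6:prilent {conjunction}; 7:snee {adjective}; 8:snee {adjective}; 9:leethi {verb,preposition}.
There are 32 candidate sequences in total.
Checking each against the rules leaves 12 sequences.
Count = 12.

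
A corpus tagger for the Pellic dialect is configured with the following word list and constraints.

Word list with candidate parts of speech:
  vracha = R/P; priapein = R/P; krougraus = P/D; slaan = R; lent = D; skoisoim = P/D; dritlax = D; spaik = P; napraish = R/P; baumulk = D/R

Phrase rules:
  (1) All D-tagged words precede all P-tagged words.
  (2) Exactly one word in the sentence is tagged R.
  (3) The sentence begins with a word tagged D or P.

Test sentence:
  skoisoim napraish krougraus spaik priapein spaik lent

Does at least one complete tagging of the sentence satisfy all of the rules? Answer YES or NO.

Candidates per position — 1:skoisoim {P,D}; 2:napraish {R,P}; 3:krougraus {P,D}; 4:spaik {P}; 5:priapein {R,P}; 6:spaik {P}; 7:lent {D}.
Rule 1 cannot be satisfied by any choice of tags from the lexicon.
So there is no consistent tagging.

NO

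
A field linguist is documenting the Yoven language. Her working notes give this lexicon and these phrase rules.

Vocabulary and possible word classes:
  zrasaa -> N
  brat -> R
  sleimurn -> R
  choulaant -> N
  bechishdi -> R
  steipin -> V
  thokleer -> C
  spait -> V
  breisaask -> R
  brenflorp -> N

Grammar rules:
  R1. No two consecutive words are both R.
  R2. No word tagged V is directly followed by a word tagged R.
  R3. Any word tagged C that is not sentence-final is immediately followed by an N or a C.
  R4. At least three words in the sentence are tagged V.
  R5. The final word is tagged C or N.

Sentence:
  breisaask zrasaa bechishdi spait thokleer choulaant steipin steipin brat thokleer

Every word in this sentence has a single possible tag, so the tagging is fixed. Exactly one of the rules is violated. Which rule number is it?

2

Fixed tagging: R N R V C N V V R C.
Rule check: R1 holds, R2 violated, R3 holds, R4 holds, R5 holds.
Only rule 2 fails.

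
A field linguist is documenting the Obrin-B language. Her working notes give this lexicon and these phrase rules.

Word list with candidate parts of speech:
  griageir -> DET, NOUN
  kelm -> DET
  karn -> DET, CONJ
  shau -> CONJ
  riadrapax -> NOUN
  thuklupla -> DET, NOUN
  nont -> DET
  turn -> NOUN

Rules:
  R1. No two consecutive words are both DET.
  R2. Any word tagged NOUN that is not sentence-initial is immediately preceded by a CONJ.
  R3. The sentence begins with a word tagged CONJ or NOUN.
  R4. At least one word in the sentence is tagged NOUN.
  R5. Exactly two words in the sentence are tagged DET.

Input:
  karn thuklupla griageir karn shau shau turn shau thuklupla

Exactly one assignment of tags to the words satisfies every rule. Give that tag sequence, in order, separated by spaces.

CONJ NOUN DET CONJ CONJ CONJ NOUN CONJ DET

Candidates per position — 1:karn {DET,CONJ}; 2:thuklupla {DET,NOUN}; 3:griageir {DET,NOUN}; 4:karn {DET,CONJ}; 5:shau {CONJ}; 6:shau {CONJ}; 7:turn {NOUN}; 8:shau {CONJ}; 9:thuklupla {DET,NOUN}.
Position 1: tagging it DET would leave rule 3 unsatisfiable, so it must be CONJ.
Position 3: tagging it NOUN would leave rule 2 unsatisfiable, so it must be DET.
Position 4: tagging it DET would leave rule 1 unsatisfiable, so it must be CONJ.
Position 2: tagging it DET would leave rule 1 unsatisfiable, so it must be NOUN.
Position 9: tagging it NOUN would leave rule 5 unsatisfiable, so it must be DET.
The unique satisfying tagging is: CONJ NOUN DET CONJ CONJ CONJ NOUN CONJ DET.
Rule-by-rule: rule 1 ✓; rule 2 ✓; rule 3 ✓; rule 4 ✓; rule 5 ✓.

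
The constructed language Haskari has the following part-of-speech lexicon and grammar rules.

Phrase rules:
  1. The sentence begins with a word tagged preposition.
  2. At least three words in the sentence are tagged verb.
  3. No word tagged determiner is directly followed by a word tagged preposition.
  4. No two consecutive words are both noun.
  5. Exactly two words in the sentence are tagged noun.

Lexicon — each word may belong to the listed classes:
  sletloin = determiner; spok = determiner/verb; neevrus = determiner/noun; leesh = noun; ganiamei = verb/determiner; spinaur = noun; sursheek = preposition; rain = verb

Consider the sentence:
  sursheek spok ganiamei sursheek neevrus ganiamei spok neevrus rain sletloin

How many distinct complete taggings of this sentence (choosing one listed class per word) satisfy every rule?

Candidates per position — 1:sursheek {preposition}; 2:spok {determiner,verb}; 3:ganiamei {verb,determiner}; 4:sursheek {preposition}; 5:neevrus {determiner,noun}; 6:ganiamei {verb,determiner}; 7:spok {determiner,verb}; 8:neevrus {determiner,noun}; 9:rain {verb}; 10:sletloin {determiner}.
There are 64 candidate sequences in total.
Checking each against the rules leaves 7 sequences.
Count = 7.

7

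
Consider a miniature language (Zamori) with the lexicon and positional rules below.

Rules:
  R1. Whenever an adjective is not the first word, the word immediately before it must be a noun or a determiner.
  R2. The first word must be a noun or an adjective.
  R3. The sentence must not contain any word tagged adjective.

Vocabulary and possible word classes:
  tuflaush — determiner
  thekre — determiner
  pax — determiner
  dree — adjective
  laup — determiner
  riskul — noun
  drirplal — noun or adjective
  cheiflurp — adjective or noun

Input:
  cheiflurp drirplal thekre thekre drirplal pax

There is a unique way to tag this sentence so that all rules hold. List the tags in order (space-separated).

noun noun determiner determiner noun determiner

Candidates per position — 1:cheiflurp {adjective,noun}; 2:drirplal {noun,adjective}; 3:thekre {determiner}; 4:thekre {determiner}; 5:drirplal {noun,adjective}; 6:pax {determiner}.
Position 1: tagging it adjective would leave rule 3 unsatisfiable, so it must be noun.
Position 2: tagging it adjective would leave rule 3 unsatisfiable, so it must be noun.
Position 5: tagging it adjective would leave rule 3 unsatisfiable, so it must be noun.
The only consistent sequence is: noun noun determiner determiner noun determiner.
Verifying each rule — rule 1 ✓; rule 2 ✓; rule 3 ✓.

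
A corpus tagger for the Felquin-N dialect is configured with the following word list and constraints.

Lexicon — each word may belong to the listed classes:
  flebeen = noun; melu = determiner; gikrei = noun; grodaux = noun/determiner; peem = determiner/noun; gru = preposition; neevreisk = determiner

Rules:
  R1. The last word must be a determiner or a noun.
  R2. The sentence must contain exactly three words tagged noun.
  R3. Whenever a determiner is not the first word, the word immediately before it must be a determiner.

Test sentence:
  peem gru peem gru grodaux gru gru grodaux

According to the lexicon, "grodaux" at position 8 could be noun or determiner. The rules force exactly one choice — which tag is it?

noun

Candidates per position — 1:peem {determiner,noun}; 2:gru {preposition}; 3:peem {determiner,noun}; 4:gru {preposition}; 5:grodaux {noun,determiner}; 6:gru {preposition}; 7:gru {preposition}; 8:grodaux {noun,determiner}.
Position 3: tagging it determiner would leave rule 3 unsatisfiable, so it must be noun.
Position 5: tagging it determiner would leave rule 3 unsatisfiable, so it must be noun.
Position 8: tagging it determiner would leave rule 3 unsatisfiable, so it must be noun.
Position 1: tagging it noun would leave rule 2 unsatisfiable, so it must be determiner.
That leaves exactly one tagging: determiner preposition noun preposition noun preposition preposition noun.
Checking: rule 1 ok; rule 2 ok; rule 3 ok.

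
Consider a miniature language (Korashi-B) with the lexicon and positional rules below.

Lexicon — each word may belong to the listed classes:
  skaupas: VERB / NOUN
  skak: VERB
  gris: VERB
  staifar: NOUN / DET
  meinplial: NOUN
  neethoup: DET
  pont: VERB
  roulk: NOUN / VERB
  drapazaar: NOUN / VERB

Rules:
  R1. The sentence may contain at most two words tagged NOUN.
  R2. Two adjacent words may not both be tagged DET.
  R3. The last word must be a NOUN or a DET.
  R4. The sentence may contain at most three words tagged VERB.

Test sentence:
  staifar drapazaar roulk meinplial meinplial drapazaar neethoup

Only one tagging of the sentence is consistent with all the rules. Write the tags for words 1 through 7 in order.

DET VERB VERB NOUN NOUN VERB DET

Candidates per position — 1:staifar {NOUN,DET}; 2:drapazaar {NOUN,VERB}; 3:roulk {NOUN,VERB}; 4:meinplial {NOUN}; 5:meinplial {NOUN}; 6:drapazaar {NOUN,VERB}; 7:neethoup {DET}.
If word 1 were NOUN, no tagging could satisfy rule 1; so word 1 is DET.
If word 2 were NOUN, no tagging could satisfy rule 1; so word 2 is VERB.
If word 3 were NOUN, no tagging could satisfy rule 1; so word 3 is VERB.
If word 6 were NOUN, no tagging could satisfy rule 1; so word 6 is VERB.
The unique satisfying tagging is: DET VERB VERB NOUN NOUN VERB DET.
Check: rule 1 satisfied; rule 2 satisfied; rule 3 satisfied; rule 4 satisfied.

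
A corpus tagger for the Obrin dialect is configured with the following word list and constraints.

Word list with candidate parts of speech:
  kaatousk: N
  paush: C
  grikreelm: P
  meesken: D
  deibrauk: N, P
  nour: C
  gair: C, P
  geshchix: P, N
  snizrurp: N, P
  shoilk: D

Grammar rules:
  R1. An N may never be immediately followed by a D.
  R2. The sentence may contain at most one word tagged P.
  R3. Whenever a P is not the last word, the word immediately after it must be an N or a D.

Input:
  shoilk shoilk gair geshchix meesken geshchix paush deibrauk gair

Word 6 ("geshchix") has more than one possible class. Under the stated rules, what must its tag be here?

Candidates per position — 1:shoilk {D}; 2:shoilk {D}; 3:gair {C,P}; 4:geshchix {P,N}; 5:meesken {D}; 6:geshchix {P,N}; 7:paush {C}; 8:deibrauk {N,P}; 9:gair {C,P}.
At position 4, choosing N makes rule 1 impossible to satisfy; hence P.
At position 6, choosing P makes rule 2 impossible to satisfy; hence N.
At position 8, choosing P makes rule 2 impossible to satisfy; hence N.
At position 9, choosing P makes rule 2 impossible to satisfy; hence C.
At position 3, choosing P makes rule 2 impossible to satisfy; hence C.
The only consistent sequence is: D D C P D N C N C.
Check: rule 1 ✓; rule 2 ✓; rule 3 ✓.

N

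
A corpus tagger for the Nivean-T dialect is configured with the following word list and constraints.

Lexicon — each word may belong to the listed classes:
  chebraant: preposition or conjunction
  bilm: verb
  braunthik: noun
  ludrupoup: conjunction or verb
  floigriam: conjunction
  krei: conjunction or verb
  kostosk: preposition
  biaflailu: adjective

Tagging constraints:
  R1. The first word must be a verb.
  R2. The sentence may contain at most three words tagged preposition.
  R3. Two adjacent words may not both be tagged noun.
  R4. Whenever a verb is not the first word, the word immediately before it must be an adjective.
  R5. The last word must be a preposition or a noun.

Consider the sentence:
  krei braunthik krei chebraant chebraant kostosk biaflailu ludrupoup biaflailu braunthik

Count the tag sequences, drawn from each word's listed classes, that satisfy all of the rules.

8

Candidates per position — 1:krei {conjunction,verb}; 2:braunthik {noun}; 3:krei {conjunction,verb}; 4:chebraant {preposition,conjunction}; 5:chebraant {preposition,conjunction}; 6:kostosk {preposition}; 7:biaflailu {adjective}; 8:ludrupoup {conjunction,verb}; 9:biaflailu {adjective}; 10:braunthik {noun}.
There are 32 candidate sequences in total.
Checking each against the rules leaves 8 sequences.
Count = 8.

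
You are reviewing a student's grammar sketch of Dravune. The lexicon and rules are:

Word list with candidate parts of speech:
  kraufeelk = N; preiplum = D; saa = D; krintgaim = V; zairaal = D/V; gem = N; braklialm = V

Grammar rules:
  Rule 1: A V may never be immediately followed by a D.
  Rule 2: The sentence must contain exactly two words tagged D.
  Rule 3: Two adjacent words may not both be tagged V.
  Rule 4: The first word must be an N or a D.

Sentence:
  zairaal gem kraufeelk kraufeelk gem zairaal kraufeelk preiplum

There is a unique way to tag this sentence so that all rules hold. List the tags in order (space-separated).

D N N N N V N D

Candidates per position — 1:zairaal {D,V}; 2:gem {N}; 3:kraufeelk {N}; 4:kraufeelk {N}; 5:gem {N}; 6:zairaal {D,V}; 7:kraufeelk {N}; 8:preiplum {D}.
At position 1, choosing V makes rule 4 impossible to satisfy; hence D.
At position 6, choosing D makes rule 2 impossible to satisfy; hence V.
So the tagging must be: D N N N N V N D.
Check: rule 1 ✓; rule 2 ✓; rule 3 ✓; rule 4 ✓.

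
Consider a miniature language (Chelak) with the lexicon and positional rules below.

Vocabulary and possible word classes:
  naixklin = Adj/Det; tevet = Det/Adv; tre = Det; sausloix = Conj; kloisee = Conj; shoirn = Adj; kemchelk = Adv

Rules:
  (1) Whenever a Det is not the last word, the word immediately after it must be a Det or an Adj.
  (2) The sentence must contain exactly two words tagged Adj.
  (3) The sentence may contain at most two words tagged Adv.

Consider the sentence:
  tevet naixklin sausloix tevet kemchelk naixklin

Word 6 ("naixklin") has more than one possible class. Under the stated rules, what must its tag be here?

Candidates per position — 1:tevet {Det,Adv}; 2:naixklin {Adj,Det}; 3:sausloix {Conj}; 4:tevet {Det,Adv}; 5:kemchelk {Adv}; 6:naixklin {Adj,Det}.
Word 2 cannot be Det — rule 1 would then fail for every completion. It is Adj.
Word 4 cannot be Det — rule 1 would then fail for every completion. It is Adv.
Word 6 cannot be Det — rule 2 would then fail for every completion. It is Adj.
Word 1 cannot be Adv — rule 3 would then fail for every completion. It is Det.
The unique satisfying tagging is: Det Adj Conj Adv Adv Adj.
Check: rule 1 holds; rule 2 holds; rule 3 holds.

Adj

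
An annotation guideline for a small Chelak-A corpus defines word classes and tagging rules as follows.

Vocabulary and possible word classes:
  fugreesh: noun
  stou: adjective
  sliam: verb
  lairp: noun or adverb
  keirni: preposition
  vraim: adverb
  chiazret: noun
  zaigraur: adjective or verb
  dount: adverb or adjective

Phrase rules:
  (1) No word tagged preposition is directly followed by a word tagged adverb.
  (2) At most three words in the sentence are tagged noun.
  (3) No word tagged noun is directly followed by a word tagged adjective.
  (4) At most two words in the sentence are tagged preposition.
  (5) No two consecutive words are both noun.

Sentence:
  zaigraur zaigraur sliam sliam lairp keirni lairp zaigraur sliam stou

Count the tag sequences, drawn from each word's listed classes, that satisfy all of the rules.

Candidates per position — 1:zaigraur {adjective,verb}; 2:zaigraur {adjective,verb}; 3:sliam {verb}; 4:sliam {verb}; 5:lairp {noun,adverb}; 6:keirni {preposition}; 7:lairp {noun,adverb}; 8:zaigraur {adjective,verb}; 9:sliam {verb}; 10:stou {adjective}.
There are 32 candidate sequences in total.
Checking each against the rules leaves 8 sequences.
Count = 8.

8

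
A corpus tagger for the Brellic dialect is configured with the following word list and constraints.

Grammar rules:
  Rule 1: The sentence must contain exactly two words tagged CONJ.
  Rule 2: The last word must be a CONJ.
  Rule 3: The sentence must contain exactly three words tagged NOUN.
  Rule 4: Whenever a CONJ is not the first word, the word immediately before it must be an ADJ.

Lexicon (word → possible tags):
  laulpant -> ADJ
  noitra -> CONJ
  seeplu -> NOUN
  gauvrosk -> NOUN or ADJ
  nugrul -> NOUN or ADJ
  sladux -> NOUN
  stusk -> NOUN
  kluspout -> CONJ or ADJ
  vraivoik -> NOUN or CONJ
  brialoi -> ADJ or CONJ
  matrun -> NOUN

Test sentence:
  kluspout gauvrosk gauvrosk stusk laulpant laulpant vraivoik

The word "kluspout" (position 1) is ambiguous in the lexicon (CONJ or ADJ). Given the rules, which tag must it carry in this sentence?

CONJ

Candidates per position — 1:kluspout {CONJ,ADJ}; 2:gauvrosk {NOUN,ADJ}; 3:gauvrosk {NOUN,ADJ}; 4:stusk {NOUN}; 5:laulpant {ADJ}; 6:laulpant {ADJ}; 7:vraivoik {NOUN,CONJ}.
Position 1: ADJ is ruled out by rule 1; that leaves CONJ.
Position 7: NOUN is ruled out by rule 1; that leaves CONJ.
Position 2: ADJ is ruled out by rule 3; that leaves NOUN.
Position 3: ADJ is ruled out by rule 3; that leaves NOUN.
So the tagging must be: CONJ NOUN NOUN NOUN ADJ ADJ CONJ.
Checking: rule 1 holds; rule 2 holds; rule 3 holds; rule 4 holds.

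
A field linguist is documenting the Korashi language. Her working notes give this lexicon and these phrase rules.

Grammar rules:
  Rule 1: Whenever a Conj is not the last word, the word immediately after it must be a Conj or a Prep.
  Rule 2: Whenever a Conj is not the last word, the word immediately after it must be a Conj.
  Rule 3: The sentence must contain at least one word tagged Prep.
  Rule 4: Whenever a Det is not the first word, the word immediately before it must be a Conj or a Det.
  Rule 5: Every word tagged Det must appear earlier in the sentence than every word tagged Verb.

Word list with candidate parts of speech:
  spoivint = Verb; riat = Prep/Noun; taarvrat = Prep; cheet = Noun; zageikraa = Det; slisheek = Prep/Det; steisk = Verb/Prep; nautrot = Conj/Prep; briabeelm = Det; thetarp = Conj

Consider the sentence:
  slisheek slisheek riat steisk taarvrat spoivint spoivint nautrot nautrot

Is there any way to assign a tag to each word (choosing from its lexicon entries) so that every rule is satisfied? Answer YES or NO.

YES

Candidates per position — 1:slisheek {Prep,Det}; 2:slisheek {Prep,Det}; 3:riat {Prep,Noun}; 4:steisk {Verb,Prep}; 5:taarvrat {Prep}; 6:spoivint {Verb}; 7:spoivint {Verb}; 8:nautrot {Conj,Prep}; 9:nautrot {Conj,Prep}.
One satisfying assignment: Det Det Prep Prep Prep Verb Verb Prep Conj.
Verifying each rule — rule 1 holds; rule 2 holds; rule 3 holds; rule 4 holds; rule 5 holds.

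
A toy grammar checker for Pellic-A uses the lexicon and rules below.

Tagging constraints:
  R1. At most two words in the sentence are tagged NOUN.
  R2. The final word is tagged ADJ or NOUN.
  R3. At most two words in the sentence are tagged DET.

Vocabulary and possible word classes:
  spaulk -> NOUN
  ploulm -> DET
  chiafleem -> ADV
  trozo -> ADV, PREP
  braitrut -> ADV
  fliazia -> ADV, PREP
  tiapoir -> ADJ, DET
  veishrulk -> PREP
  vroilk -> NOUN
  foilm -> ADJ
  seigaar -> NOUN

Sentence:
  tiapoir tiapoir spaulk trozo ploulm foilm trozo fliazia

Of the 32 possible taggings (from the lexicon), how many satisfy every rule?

0

Candidates per position — 1:tiapoir {ADJ,DET}; 2:tiapoir {ADJ,DET}; 3:spaulk {NOUN}; 4:trozo {ADV,PREP}; 5:ploulm {DET}; 6:foilm {ADJ}; 7:trozo {ADV,PREP}; 8:fliazia {ADV,PREP}.
There are 32 candidate sequences in total.
Rule 2 cannot be satisfied by any choice of tags from the lexicon.
So there is no consistent tagging.
Count = 0.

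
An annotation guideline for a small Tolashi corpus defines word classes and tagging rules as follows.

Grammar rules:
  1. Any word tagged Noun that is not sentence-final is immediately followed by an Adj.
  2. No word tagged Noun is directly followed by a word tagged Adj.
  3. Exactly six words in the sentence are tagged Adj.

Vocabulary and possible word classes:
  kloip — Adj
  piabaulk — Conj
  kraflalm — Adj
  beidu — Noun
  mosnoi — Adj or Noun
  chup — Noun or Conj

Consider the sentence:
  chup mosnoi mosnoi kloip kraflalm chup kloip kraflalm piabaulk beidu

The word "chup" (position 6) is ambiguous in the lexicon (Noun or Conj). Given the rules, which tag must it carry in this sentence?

Conj

Candidates per position — 1:chup {Noun,Conj}; 2:mosnoi {Adj,Noun}; 3:mosnoi {Adj,Noun}; 4:kloip {Adj}; 5:kraflalm {Adj}; 6:chup {Noun,Conj}; 7:kloip {Adj}; 8:kraflalm {Adj}; 9:piabaulk {Conj}; 10:beidu {Noun}.
Position 1: tagging it Noun would leave rule 2 unsatisfiable, so it must be Conj.
Position 2: tagging it Noun would leave rule 2 unsatisfiable, so it must be Adj.
Position 3: tagging it Noun would leave rule 2 unsatisfiable, so it must be Adj.
Position 6: tagging it Noun would leave rule 2 unsatisfiable, so it must be Conj.
That leaves exactly one tagging: Conj Adj Adj Adj Adj Conj Adj Adj Conj Noun.
Rule-by-rule: rule 1 satisfied; rule 2 satisfied; rule 3 satisfied.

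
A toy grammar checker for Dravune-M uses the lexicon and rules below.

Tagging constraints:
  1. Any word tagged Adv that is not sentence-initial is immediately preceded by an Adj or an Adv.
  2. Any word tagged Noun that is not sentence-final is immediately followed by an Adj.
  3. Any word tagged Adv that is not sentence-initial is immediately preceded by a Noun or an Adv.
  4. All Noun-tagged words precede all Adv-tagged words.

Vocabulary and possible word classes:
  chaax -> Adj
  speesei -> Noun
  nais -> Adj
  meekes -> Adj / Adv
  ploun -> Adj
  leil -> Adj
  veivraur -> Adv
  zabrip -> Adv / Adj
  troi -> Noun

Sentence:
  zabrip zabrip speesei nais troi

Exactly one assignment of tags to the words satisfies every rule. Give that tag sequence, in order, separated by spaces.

Candidates per position — 1:zabrip {Adv,Adj}; 2:zabrip {Adv,Adj}; 3:speesei {Noun}; 4:nais {Adj}; 5:troi {Noun}.
If word 1 were Adv, no tagging could satisfy rule 4; so word 1 is Adj.
If word 2 were Adv, no tagging could satisfy rule 3; so word 2 is Adj.
So the tagging must be: Adj Adj Noun Adj Noun.
Check: rule 1 ✓; rule 2 ✓; rule 3 ✓; rule 4 ✓.

Adj Adj Noun Adj Noun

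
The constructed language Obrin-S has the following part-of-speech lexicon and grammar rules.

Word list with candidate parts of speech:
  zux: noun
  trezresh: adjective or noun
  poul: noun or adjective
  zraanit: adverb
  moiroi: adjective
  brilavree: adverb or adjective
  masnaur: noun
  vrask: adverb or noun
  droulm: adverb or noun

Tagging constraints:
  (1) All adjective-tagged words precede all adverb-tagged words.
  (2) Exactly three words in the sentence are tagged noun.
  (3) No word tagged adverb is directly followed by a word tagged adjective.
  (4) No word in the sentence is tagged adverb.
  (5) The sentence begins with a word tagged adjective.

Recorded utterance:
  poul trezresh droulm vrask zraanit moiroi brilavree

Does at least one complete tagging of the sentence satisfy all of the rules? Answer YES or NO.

Candidates per position — 1:poul {noun,adjective}; 2:trezresh {adjective,noun}; 3:droulm {adverb,noun}; 4:vrask {adverb,noun}; 5:zraanit {adverb}; 6:moiroi {adjective}; 7:brilavree {adverb,adjective}.
Rule 1 cannot be satisfied by any choice of tags from the lexicon.
So there is no consistent tagging.

NO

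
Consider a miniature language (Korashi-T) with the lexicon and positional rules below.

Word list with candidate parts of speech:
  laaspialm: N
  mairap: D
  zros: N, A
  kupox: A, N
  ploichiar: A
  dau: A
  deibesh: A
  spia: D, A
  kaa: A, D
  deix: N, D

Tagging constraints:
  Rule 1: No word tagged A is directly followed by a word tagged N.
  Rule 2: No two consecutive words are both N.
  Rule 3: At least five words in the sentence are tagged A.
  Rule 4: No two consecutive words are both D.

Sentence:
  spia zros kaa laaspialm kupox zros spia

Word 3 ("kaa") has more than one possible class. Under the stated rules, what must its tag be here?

Candidates per position — 1:spia {D,A}; 2:zros {N,A}; 3:kaa {A,D}; 4:laaspialm {N}; 5:kupox {A,N}; 6:zros {N,A}; 7:spia {D,A}.
Position 3: tagging it A would leave rule 1 unsatisfiable, so it must be D.
Position 5: tagging it N would leave rule 2 unsatisfiable, so it must be A.
Position 6: tagging it N would leave rule 1 unsatisfiable, so it must be A.
Position 7: tagging it D would leave rule 3 unsatisfiable, so it must be A.
Position 1: tagging it D would leave rule 3 unsatisfiable, so it must be A.
Position 2: tagging it N would leave rule 1 unsatisfiable, so it must be A.
That leaves exactly one tagging: A A D N A A A.
Check: rule 1 satisfied; rule 2 satisfied; rule 3 satisfied; rule 4 satisfied.

D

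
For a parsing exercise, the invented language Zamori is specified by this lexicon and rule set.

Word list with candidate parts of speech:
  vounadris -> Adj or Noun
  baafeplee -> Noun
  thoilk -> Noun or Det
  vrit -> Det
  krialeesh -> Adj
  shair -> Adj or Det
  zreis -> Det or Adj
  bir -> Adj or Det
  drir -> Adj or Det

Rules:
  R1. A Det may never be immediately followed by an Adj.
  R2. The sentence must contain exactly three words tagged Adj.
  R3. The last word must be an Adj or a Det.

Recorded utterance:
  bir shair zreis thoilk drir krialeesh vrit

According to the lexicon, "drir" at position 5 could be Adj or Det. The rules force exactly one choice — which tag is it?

Adj

Candidates per position — 1:bir {Adj,Det}; 2:shair {Adj,Det}; 3:zreis {Det,Adj}; 4:thoilk {Noun,Det}; 5:drir {Adj,Det}; 6:krialeesh {Adj}; 7:vrit {Det}.
Position 4: tagging it Det would leave rule 1 unsatisfiable, so it must be Noun.
Position 5: tagging it Det would leave rule 1 unsatisfiable, so it must be Adj.
The remaining ambiguous positions (1, 2, 3) are resolved jointly — only one combination satisfies every rule.
The unique satisfying tagging is: Adj Det Det Noun Adj Adj Det.
Verifying each rule — rule 1 ✓; rule 2 ✓; rule 3 ✓.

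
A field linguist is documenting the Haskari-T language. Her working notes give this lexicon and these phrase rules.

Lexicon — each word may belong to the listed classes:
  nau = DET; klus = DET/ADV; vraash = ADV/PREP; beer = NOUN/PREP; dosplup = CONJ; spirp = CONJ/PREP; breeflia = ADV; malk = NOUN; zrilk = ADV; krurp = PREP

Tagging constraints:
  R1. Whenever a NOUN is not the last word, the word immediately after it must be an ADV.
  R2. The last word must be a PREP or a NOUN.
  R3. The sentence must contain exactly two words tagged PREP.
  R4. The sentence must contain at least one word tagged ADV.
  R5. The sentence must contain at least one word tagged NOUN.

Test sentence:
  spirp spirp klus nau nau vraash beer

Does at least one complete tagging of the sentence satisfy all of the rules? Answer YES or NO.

Candidates per position — 1:spirp {CONJ,PREP}; 2:spirp {CONJ,PREP}; 3:klus {DET,ADV}; 4:nau {DET}; 5:nau {DET}; 6:vraash {ADV,PREP}; 7:beer {NOUN,PREP}.
One satisfying assignment: PREP CONJ ADV DET DET PREP NOUN.
Check: rule 1 satisfied; rule 2 satisfied; rule 3 satisfied; rule 4 satisfied; rule 5 satisfied.

YES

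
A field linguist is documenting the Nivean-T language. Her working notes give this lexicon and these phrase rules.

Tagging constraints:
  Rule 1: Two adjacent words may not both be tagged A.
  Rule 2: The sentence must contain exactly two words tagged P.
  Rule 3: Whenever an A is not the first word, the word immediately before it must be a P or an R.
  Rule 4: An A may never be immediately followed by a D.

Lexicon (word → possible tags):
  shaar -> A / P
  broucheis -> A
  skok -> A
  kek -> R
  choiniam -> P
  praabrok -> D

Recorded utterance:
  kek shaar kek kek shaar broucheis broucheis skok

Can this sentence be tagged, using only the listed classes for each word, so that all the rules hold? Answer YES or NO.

Candidates per position — 1:kek {R}; 2:shaar {A,P}; 3:kek {R}; 4:kek {R}; 5:shaar {A,P}; 6:broucheis {A}; 7:broucheis {A}; 8:skok {A}.
Rule 1 cannot be satisfied by any choice of tags from the lexicon.
So there is no consistent tagging.

NO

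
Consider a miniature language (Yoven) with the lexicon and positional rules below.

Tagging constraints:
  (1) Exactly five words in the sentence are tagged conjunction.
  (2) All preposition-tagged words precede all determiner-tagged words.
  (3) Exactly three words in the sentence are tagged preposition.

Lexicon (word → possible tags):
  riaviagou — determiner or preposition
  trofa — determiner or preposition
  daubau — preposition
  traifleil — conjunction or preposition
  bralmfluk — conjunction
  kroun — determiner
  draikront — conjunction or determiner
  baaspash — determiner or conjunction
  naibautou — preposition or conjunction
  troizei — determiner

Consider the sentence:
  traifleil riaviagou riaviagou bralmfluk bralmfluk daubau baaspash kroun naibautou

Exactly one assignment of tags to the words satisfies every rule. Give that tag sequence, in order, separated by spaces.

Candidates per position — 1:traifleil {conjunction,preposition}; 2:riaviagou {determiner,preposition}; 3:riaviagou {determiner,preposition}; 4:bralmfluk {conjunction}; 5:bralmfluk {conjunction}; 6:daubau {preposition}; 7:baaspash {determiner,conjunction}; 8:kroun {determiner}; 9:naibautou {preposition,conjunction}.
At position 1, choosing preposition makes rule 1 impossible to satisfy; hence conjunction.
At position 2, choosing determiner makes rule 2 impossible to satisfy; hence preposition.
At position 3, choosing determiner makes rule 2 impossible to satisfy; hence preposition.
At position 7, choosing determiner makes rule 1 impossible to satisfy; hence conjunction.
At position 9, choosing preposition makes rule 1 impossible to satisfy; hence conjunction.
The only consistent sequence is: conjunction preposition preposition conjunction conjunction preposition conjunction determiner conjunction.
Rule-by-rule: rule 1 ✓; rule 2 ✓; rule 3 ✓.

conjunction preposition preposition conjunction conjunction preposition conjunction determiner conjunction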